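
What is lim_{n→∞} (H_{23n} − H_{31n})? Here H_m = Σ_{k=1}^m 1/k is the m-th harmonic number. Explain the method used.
lim = ln(23/31)

Euler-Maclaurin gives H_m = ln m + γ + 1/(2m) + O(1/m^2). The γ and O(1/m) terms cancel in the difference:
  H_{23n} − H_{31n} = ln(23n) − ln(31n) + O(1/n) = ln(23/31) + O(1/n).
Hence the limit is ln(23/31).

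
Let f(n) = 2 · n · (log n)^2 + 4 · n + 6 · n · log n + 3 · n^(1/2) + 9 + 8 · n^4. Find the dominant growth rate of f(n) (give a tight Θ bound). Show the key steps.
f(n) ∈ Θ(n^4)

Compare the terms by growth order. For large n, n^a · (log n)^b dominates n^a' · (log n)^b' iff a > a', or (a = a' and b > b'). Ranking the 6 terms shows the dominant one is 8 · n^4. Hence f(n) ∈ Θ(n^4).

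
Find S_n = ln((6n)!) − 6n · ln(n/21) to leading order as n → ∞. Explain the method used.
S_n ~ 6n · (ln 126 − 1) + O(ln n)

Stirling: ln((6n)!) = 6n ln(6n) − 6n + O(ln n).
  S_n = 6n ln(6n) − 6n − 6n ln(n/21) + O(ln n)
      = 6n ln(6n) − 6n ln n + 6n ln 21 − 6n + O(ln n)
      = 6n ln 6 + 6n ln 21 − 6n + O(ln n)
      = 6n (ln 126 − 1) + O(ln n).
Numerically ln(126) − 1 ≈ 3.8363.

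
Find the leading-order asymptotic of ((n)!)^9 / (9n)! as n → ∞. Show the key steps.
((n)!)^9/(9n)! ~ ((2π·n)^(8/2) / 3) · 9^(−9·n)  →  0

Write N = n. Stirling: N! ~ sqrt(2π N)(N/e)^N and (9N)! ~ sqrt(2π·9N)·(9N/e)^(9N).
  (N!)^9/(9N)! ~ (2π N)^(9/2) (N/e)^(9N) / [sqrt(2π·9N) (9N/e)^(9N)]
     = (2π N)^(9/2) / sqrt(2π·9N) · (N/(9N))^(9N)
     = (2π N)^((9−1)/2) / 3 · 9^(−9N).
Since 9^9 > 1, the factor 9^(−9N) decays exponentially, so the ratio → 0. Substituting N = n gives the stated form.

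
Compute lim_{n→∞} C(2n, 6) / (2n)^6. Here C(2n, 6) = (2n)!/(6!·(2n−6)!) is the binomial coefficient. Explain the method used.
lim = 1/6! = 1/720

With N = 2n → ∞: C(N, 6) / N^6 = [N(N−1)…(N−5)] / (6! · N^6) = (1/6!) · 1 · (1 − 1/(2n)) · … · (1 − 5/(2n)). Each factor → 1 as N → ∞, so the limit is 1/6! = 1/720.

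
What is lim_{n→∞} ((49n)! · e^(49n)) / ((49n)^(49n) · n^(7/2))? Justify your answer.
lim = 0

Stirling: (49n)! ~ sqrt(2π·49n) · (49n/e)^(49n). Hence
  (49n)! · e^(49n) / (49n)^(49n) ~ sqrt(2π·49n).
Dividing by n^(7/2): sqrt(2π·49n) / n^(7/2) = sqrt(2π·49) · n^((1−7)/2), so the expression behaves like sqrt(2π·49) · n^((1−7)/2) → 0.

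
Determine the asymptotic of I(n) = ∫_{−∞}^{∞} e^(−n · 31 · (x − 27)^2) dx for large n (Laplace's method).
I(n) = sqrt(π/(31n))

Here φ(x) = 31 · (x − 27)^2 has its unique minimum at x* = 27 with φ(x*) = 0 and φ''(x*) = 62. Laplace's method gives
  I(n) ~ e^(−n φ(x*)) · sqrt(2π / (n · φ''(x*))) = sqrt(2π / (62n)) = sqrt(π/(31n)).
This is exact: substituting u = (x − 27)·sqrt(31n) gives I(n) = (1/sqrt(31n)) ∫_{−∞}^{∞} e^(−u^2) du = sqrt(π/(31n)).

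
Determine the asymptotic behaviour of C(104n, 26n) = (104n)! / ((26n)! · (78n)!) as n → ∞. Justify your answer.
C(104n, 26n) ~ (256/27)^(26n) · sqrt(2/(3π·26n))

Write N = 26n. Apply Stirling to each factorial:
  (4N)! ~ sqrt(2π·4N) · (4N/e)^(4N),
  N! ~ sqrt(2π N) · (N/e)^N,
  (3N)! ~ sqrt(2π·3N) · (3N/e)^(3N).
The exponential factors combine to (4N)^(4N) / (N^N · (3N)^(3N)) = 4^(4N)/3^(3N) = (4^4/3^3)^N = (256/27)^N.
The square-root prefactors combine to sqrt(2π·4N) / (sqrt(2π N)·sqrt(2π·3N)) = sqrt(4 / (2π·3·N)) = sqrt(2/(3π·26n)).
Substituting N = 26n: C(104n, 26n) ~ (256/27)^(26n) · sqrt(2/(3π·26n)).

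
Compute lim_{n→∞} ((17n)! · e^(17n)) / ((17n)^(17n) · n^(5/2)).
lim = 0

Stirling: (17n)! ~ sqrt(2π·17n) · (17n/e)^(17n). Hence
  (17n)! · e^(17n) / (17n)^(17n) ~ sqrt(2π·17n).
Dividing by n^(5/2): sqrt(2π·17n) / n^(5/2) = sqrt(2π·17) · n^((1−5)/2), so the expression behaves like sqrt(2π·17) · n^((1−5)/2) → 0.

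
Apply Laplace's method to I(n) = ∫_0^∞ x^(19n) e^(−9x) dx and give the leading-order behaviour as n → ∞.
I(n) ~ (sqrt(2π·19n) / 9) · (19n/(9e))^(19n)

Write the integrand as exp(19n ln x − 9x) and set f(x) = 19n ln x − 9x. Then f'(x) = 19n/x − 9 = 0 at x* = 19n/9, and f''(x*) = −19n/x*^2 = −9^2/(19n). Laplace's method (interior maximum) gives
  I(n) ~ e^(f(x*)) · sqrt(2π / |f''(x*)|)
        = exp(19n ln(19n/9) − 19n) · sqrt(2π · 19n / 9^2)
        = (19n/9)^(19n) e^(−19n) · sqrt(2π·19n) / 9
        = (sqrt(2π·19n) / 9) · (19n/(9e))^(19n).
This matches Γ(19n+1)/9^(19n+1) with Stirling applied to Γ.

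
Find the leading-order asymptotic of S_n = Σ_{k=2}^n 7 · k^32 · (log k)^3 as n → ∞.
S_n ~ 7 · n^33 · (log n)^3 / 33

By integral comparison, S_n = ∫_1^n 7 · x^32 · (log x)^3 dx + O(n^32 · (log n)^3). For the integral, the leading term of ∫_1^n x^32 (log x)^3 dx is n^33/33 · (log n)^3 (by repeated integration by parts; each step lowers the log-exponent and produces a relatively O(1/log n) correction). Hence S_n ~ 7 · n^33 · (log n)^3 / 33.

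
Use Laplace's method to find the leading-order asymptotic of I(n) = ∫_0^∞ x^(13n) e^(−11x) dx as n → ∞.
I(n) ~ (sqrt(2π·13n) / 11) · (13n/(11e))^(13n)

Write the integrand as exp(13n ln x − 11x) and set f(x) = 13n ln x − 11x. Then f'(x) = 13n/x − 11 = 0 at x* = 13n/11, and f''(x*) = −13n/x*^2 = −11^2/(13n). Laplace's method (interior maximum) gives
  I(n) ~ e^(f(x*)) · sqrt(2π / |f''(x*)|)
        = exp(13n ln(13n/11) − 13n) · sqrt(2π · 13n / 11^2)
        = (13n/11)^(13n) e^(−13n) · sqrt(2π·13n) / 11
        = (sqrt(2π·13n) / 11) · (13n/(11e))^(13n).
This matches Γ(13n+1)/11^(13n+1) with Stirling applied to Γ.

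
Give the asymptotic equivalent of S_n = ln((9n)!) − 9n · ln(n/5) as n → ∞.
S_n ~ 9n · (ln 45 − 1) + O(ln n)

Stirling: ln((9n)!) = 9n ln(9n) − 9n + O(ln n).
  S_n = 9n ln(9n) − 9n − 9n ln(n/5) + O(ln n)
      = 9n ln(9n) − 9n ln n + 9n ln 5 − 9n + O(ln n)
      = 9n ln 9 + 9n ln 5 − 9n + O(ln n)
      = 9n (ln 45 − 1) + O(ln n).
Numerically ln(45) − 1 ≈ 2.8067.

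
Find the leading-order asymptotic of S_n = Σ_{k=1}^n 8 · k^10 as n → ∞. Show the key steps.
S_n ~ 8 · n^11 / 11

By integral comparison (Euler-Maclaurin), Σ_{k=1}^n 8 · k^10 = 8 · ∫_0^n x^10 dx + O(n^10) = 8 · n^11/11 + O(n^10). (Equivalently, Faulhaber's formula gives the same leading term.)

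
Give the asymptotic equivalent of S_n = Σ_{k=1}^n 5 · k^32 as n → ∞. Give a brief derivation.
S_n ~ 5 · n^33 / 33

By integral comparison (Euler-Maclaurin), Σ_{k=1}^n 5 · k^32 = 5 · ∫_0^n x^32 dx + O(n^32) = 5 · n^33/33 + O(n^32). (Equivalently, Faulhaber's formula gives the same leading term.)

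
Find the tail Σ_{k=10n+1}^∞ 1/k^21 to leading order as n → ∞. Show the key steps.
Σ_{k>10n} 1/k^21 ~ 1/(20 · (10n)^20)

Compare to the integral: ∫_{10n}^∞ x^(−21) dx = [−x^(−20)/20]_{10n}^∞ = 1/((21−1)·(10n)^20). Euler-Maclaurin then gives
  Σ_{k>10n} 1/k^21 = ∫_{10n}^∞ dx/x^21 − 1/(2·(10n)^21) + O(1/(10n)^22).
(Equivalently this is ζ(21) − Σ_{k≤10n} 1/k^21.)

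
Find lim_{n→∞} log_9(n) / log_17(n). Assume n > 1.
lim = ln(17) / ln(9) = log_9(17)

Change of base: log_9(n) = ln n / ln 9 and log_17(n) = ln n / ln 17. The ratio is (ln n / ln 9) · (ln 17 / ln n) = ln 17 / ln 9, a constant independent of n. So the limit is ln 17 / ln 9 = log_9(17).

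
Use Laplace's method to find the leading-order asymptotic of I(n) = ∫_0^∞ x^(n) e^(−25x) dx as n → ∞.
I(n) ~ (sqrt(2π·n) / 25) · (n/(25e))^(n)

Write the integrand as exp(n ln x − 25x) and set f(x) = n ln x − 25x. Then f'(x) = n/x − 25 = 0 at x* = n/25, and f''(x*) = −n/x*^2 = −25^2/(n). Laplace's method (interior maximum) gives
  I(n) ~ e^(f(x*)) · sqrt(2π / |f''(x*)|)
        = exp(n ln(n/25) − n) · sqrt(2π · n / 25^2)
        = (n/25)^(n) e^(−n) · sqrt(2π·n) / 25
        = (sqrt(2π·n) / 25) · (n/(25e))^(n).
This matches Γ(n+1)/25^(n+1) with Stirling applied to Γ.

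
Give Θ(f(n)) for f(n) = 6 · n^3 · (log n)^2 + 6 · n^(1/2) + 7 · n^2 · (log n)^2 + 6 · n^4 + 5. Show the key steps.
f(n) ∈ Θ(n^4)

Compare the terms by growth order. For large n, n^a · (log n)^b dominates n^a' · (log n)^b' iff a > a', or (a = a' and b > b'). Ranking the 5 terms shows the dominant one is 6 · n^4. Hence f(n) ∈ Θ(n^4).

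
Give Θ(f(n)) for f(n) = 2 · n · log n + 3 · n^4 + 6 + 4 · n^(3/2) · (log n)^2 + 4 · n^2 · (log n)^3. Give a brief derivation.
f(n) ∈ Θ(n^4)

Compare the terms by growth order. For large n, n^a · (log n)^b dominates n^a' · (log n)^b' iff a > a', or (a = a' and b > b'). Ranking the 5 terms shows the dominant one is 3 · n^4. Hence f(n) ∈ Θ(n^4).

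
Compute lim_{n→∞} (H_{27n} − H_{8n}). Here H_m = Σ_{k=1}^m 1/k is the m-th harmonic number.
lim = ln(27/8)

Euler-Maclaurin gives H_m = ln m + γ + 1/(2m) + O(1/m^2). The γ and O(1/m) terms cancel in the difference:
  H_{27n} − H_{8n} = ln(27n) − ln(8n) + O(1/n) = ln(27/8) + O(1/n).
Hence the limit is ln(27/8).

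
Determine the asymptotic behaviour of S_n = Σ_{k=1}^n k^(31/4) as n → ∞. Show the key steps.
S_n ~ (4/35) · n^(35/4)

Integral comparison: Σ_{k=1}^n k^(31/4) = ∫_0^n x^(31/4) dx + O(n^(31/4)). The integral is n^(1 + 31/4) / (1 + 31/4) = n^((31+4)/4) / ((31+4)/4) = (4/35) · n^(35/4).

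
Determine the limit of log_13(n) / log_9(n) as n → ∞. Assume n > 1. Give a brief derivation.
lim = ln(9) / ln(13) = log_13(9)

Change of base: log_13(n) = ln n / ln 13 and log_9(n) = ln n / ln 9. The ratio is (ln n / ln 13) · (ln 9 / ln n) = ln 9 / ln 13, a constant independent of n. So the limit is ln 9 / ln 13 = log_13(9).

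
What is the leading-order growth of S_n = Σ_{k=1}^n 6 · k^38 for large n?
S_n ~ 2 · n^39 / 13

By integral comparison (Euler-Maclaurin), Σ_{k=1}^n 6 · k^38 = 6 · ∫_0^n x^38 dx + O(n^38) = 6 · n^39/39 = 2 · n^39 / 13 + O(n^38). (Equivalently, Faulhaber's formula gives the same leading term.)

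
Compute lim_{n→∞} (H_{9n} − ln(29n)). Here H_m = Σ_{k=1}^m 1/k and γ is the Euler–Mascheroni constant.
lim = ln(9/29) + γ

By Euler-Maclaurin, H_m = ln m + γ + O(1/m). So
  H_{9n} − ln(29n) = ln(9n) + γ − ln(29n) + O(1/n)
                       = ln(9/29) + γ + O(1/n).
Hence the limit is ln(9/29) + γ.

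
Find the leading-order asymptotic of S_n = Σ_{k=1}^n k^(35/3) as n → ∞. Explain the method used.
S_n ~ (3/38) · n^(38/3)

Integral comparison: Σ_{k=1}^n k^(35/3) = ∫_0^n x^(35/3) dx + O(n^(35/3)). The integral is n^(1 + 35/3) / (1 + 35/3) = n^((35+3)/3) / ((35+3)/3) = (3/38) · n^(38/3).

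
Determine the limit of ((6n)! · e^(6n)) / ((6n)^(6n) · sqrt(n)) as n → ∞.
lim = sqrt(2π·6)

Stirling: (6n)! ~ sqrt(2π·6n) · (6n/e)^(6n). Hence
  (6n)! · e^(6n) / (6n)^(6n) ~ sqrt(2π·6n).
Dividing by sqrt(n): sqrt(2π·6n) / sqrt(n) = sqrt(2π·6) · n^((1−1)/2), so the limit is sqrt(2π·6).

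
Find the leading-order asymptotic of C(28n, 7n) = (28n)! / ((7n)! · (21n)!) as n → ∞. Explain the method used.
C(28n, 7n) ~ (256/27)^(7n) · sqrt(2/(3π·7n))

Write N = 7n. Apply Stirling to each factorial:
  (4N)! ~ sqrt(2π·4N) · (4N/e)^(4N),
  N! ~ sqrt(2π N) · (N/e)^N,
  (3N)! ~ sqrt(2π·3N) · (3N/e)^(3N).
The exponential factors combine to (4N)^(4N) / (N^N · (3N)^(3N)) = 4^(4N)/3^(3N) = (4^4/3^3)^N = (256/27)^N.
The square-root prefactors combine to sqrt(2π·4N) / (sqrt(2π N)·sqrt(2π·3N)) = sqrt(4 / (2π·3·N)) = sqrt(2/(3π·7n)).
Substituting N = 7n: C(28n, 7n) ~ (256/27)^(7n) · sqrt(2/(3π·7n)).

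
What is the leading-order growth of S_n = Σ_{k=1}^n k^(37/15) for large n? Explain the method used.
S_n ~ (15/52) · n^(52/15)

Integral comparison: Σ_{k=1}^n k^(37/15) = ∫_0^n x^(37/15) dx + O(n^(37/15)). The integral is n^(1 + 37/15) / (1 + 37/15) = n^((37+15)/15) / ((37+15)/15) = (15/52) · n^(52/15).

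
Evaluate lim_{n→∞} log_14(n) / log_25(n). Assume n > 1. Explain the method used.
lim = ln(25) / ln(14) = log_14(25)

Change of base: log_14(n) = ln n / ln 14 and log_25(n) = ln n / ln 25. The ratio is (ln n / ln 14) · (ln 25 / ln n) = ln 25 / ln 14, a constant independent of n. So the limit is ln 25 / ln 14 = log_14(25).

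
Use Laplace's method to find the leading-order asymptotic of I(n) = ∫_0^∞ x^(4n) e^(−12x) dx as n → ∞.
I(n) ~ (sqrt(2π·4n) / 12) · (4n/(12e))^(4n)

Write the integrand as exp(4n ln x − 12x) and set f(x) = 4n ln x − 12x. Then f'(x) = 4n/x − 12 = 0 at x* = 4n/12, and f''(x*) = −4n/x*^2 = −12^2/(4n). Laplace's method (interior maximum) gives
  I(n) ~ e^(f(x*)) · sqrt(2π / |f''(x*)|)
        = exp(4n ln(4n/12) − 4n) · sqrt(2π · 4n / 12^2)
        = (4n/12)^(4n) e^(−4n) · sqrt(2π·4n) / 12
        = (sqrt(2π·4n) / 12) · (4n/(12e))^(4n).
This matches Γ(4n+1)/12^(4n+1) with Stirling applied to Γ.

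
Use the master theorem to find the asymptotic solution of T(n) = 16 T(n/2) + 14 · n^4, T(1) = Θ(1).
T(n) = Θ(n^4 log n)

log_2 16 = 4, and f(n) = 14 · n^4 = Θ(n^(log_2 16)). This is Case 2 of the master theorem: T(n) = Θ(f(n) · log n) = Θ(n^4 log n).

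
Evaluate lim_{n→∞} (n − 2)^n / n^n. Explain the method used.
lim = e^(−2)

Rewrite as (1 − 2/n)^(n). By the standard limit (1 + x/n)^n → e^x, we have (1 − 2/n)^n → e^(−2), and raising to the 1st power gives e^(−2).
More precisely, ln[(1 − 2/n)^(n)] = n · ln(1 − 2/n) = n · (-2/n + O(1/n^2)) = -2 + O(1/n) → -2.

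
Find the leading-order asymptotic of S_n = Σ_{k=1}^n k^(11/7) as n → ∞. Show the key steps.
S_n ~ (7/18) · n^(18/7)

Integral comparison: Σ_{k=1}^n k^(11/7) = ∫_0^n x^(11/7) dx + O(n^(11/7)). The integral is n^(1 + 11/7) / (1 + 11/7) = n^((11+7)/7) / ((11+7)/7) = (7/18) · n^(18/7).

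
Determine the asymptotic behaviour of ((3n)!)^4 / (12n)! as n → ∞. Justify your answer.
((3n)!)^4/(12n)! ~ ((2π·3n)^(3/2) / 2) · 4^(−4·3n)  →  0

Write N = 3n. Stirling: N! ~ sqrt(2π N)(N/e)^N and (4N)! ~ sqrt(2π·4N)·(4N/e)^(4N).
  (N!)^4/(4N)! ~ (2π N)^(4/2) (N/e)^(4N) / [sqrt(2π·4N) (4N/e)^(4N)]
     = (2π N)^(4/2) / sqrt(2π·4N) · (N/(4N))^(4N)
     = (2π N)^((4−1)/2) / 2 · 4^(−4N).
Since 4^4 > 1, the factor 4^(−4N) decays exponentially, so the ratio → 0. Substituting N = 3n gives the stated form.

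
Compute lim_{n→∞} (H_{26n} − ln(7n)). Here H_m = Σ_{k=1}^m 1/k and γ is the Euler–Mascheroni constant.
lim = ln(26/7) + γ

By Euler-Maclaurin, H_m = ln m + γ + O(1/m). So
  H_{26n} − ln(7n) = ln(26n) + γ − ln(7n) + O(1/n)
                       = ln(26/7) + γ + O(1/n).
Hence the limit is ln(26/7) + γ.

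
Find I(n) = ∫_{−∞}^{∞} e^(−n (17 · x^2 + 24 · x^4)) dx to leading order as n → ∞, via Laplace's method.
I(n) ~ sqrt(π/(17n))

φ(x) = 17 · x^2 + 24 · x^4 has its unique global minimum at x* = 0 (since φ'(x) = 34x + 96x^3 = 0 only at x = 0 for real x with both coefficients positive, and φ → ∞ as |x| → ∞). At x* = 0, φ(0) = 0 and φ''(0) = 34. Laplace's method then gives
  I(n) ~ sqrt(2π / (n · φ''(0))) · e^(−n φ(0)) = sqrt(2π / (34n)) = sqrt(π/(17n)).
The 24 · x^4 term contributes only at subleading order (an O(1/n) relative correction).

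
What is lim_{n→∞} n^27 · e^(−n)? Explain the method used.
lim = 0

Exponentials with base > 1 dominate every fixed polynomial: for any fixed c, n^c / e^n → 0 as n → ∞ (e.g. by the ratio test, or since e^n grows faster than any power of n). Hence n^27 · e^(−n) = n^27 / e^n → 0.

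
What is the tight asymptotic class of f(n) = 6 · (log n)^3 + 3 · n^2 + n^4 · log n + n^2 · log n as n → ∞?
f(n) ∈ Θ(n^4 · log n)

Compare the terms by growth order. For large n, n^a · (log n)^b dominates n^a' · (log n)^b' iff a > a', or (a = a' and b > b'). Ranking the 4 terms shows the dominant one is n^4 · log n. Hence f(n) ∈ Θ(n^4 · log n).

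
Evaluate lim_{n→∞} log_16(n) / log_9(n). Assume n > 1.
lim = ln(9) / ln(16) = log_16(9)

Change of base: log_16(n) = ln n / ln 16 and log_9(n) = ln n / ln 9. The ratio is (ln n / ln 16) · (ln 9 / ln n) = ln 9 / ln 16, a constant independent of n. So the limit is ln 9 / ln 16 = log_16(9).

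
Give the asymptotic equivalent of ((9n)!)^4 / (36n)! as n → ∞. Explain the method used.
((9n)!)^4/(36n)! ~ ((2π·9n)^(3/2) / 2) · 4^(−4·9n)  →  0

Write N = 9n. Stirling: N! ~ sqrt(2π N)(N/e)^N and (4N)! ~ sqrt(2π·4N)·(4N/e)^(4N).
  (N!)^4/(4N)! ~ (2π N)^(4/2) (N/e)^(4N) / [sqrt(2π·4N) (4N/e)^(4N)]
     = (2π N)^(4/2) / sqrt(2π·4N) · (N/(4N))^(4N)
     = (2π N)^((4−1)/2) / 2 · 4^(−4N).
Since 4^4 > 1, the factor 4^(−4N) decays exponentially, so the ratio → 0. Substituting N = 9n gives the stated form.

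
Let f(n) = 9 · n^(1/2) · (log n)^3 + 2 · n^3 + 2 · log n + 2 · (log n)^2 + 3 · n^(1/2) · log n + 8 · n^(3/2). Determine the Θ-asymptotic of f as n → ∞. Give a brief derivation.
f(n) ∈ Θ(n^3)

Compare the terms by growth order. For large n, n^a · (log n)^b dominates n^a' · (log n)^b' iff a > a', or (a = a' and b > b'). Ranking the 6 terms shows the dominant one is 2 · n^3. Hence f(n) ∈ Θ(n^3).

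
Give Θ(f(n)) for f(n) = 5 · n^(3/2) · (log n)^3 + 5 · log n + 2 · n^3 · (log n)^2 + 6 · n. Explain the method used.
f(n) ∈ Θ(n^3 · (log n)^2)

Compare the terms by growth order. For large n, n^a · (log n)^b dominates n^a' · (log n)^b' iff a > a', or (a = a' and b > b'). Ranking the 4 terms shows the dominant one is 2 · n^3 · (log n)^2. Hence f(n) ∈ Θ(n^3 · (log n)^2).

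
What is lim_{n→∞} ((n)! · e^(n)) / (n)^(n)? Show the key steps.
lim = ∞

Stirling: (n)! ~ sqrt(2π·n) · (n/e)^(n). Hence
  (n)! · e^(n) / (n)^(n) ~ sqrt(2π·n) = sqrt(2π) · sqrt(n) → ∞.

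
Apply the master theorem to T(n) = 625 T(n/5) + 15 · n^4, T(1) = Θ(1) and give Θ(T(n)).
T(n) = Θ(n^4 log n)

log_5 625 = 4, and f(n) = 15 · n^4 = Θ(n^(log_5 625)). This is Case 2 of the master theorem: T(n) = Θ(f(n) · log n) = Θ(n^4 log n).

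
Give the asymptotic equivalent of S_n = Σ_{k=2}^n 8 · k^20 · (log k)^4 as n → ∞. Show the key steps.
S_n ~ 8 · n^21 · (log n)^4 / 21

By integral comparison, S_n = ∫_1^n 8 · x^20 · (log x)^4 dx + O(n^20 · (log n)^4). For the integral, the leading term of ∫_1^n x^20 (log x)^4 dx is n^21/21 · (log n)^4 (by repeated integration by parts; each step lowers the log-exponent and produces a relatively O(1/log n) correction). Hence S_n ~ 8 · n^21 · (log n)^4 / 21.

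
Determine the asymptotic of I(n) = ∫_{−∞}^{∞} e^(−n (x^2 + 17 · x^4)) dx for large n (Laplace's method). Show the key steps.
I(n) ~ sqrt(π/n)

φ(x) = x^2 + 17 · x^4 has its unique global minimum at x* = 0 (since φ'(x) = 2x + 68x^3 = 0 only at x = 0 for real x with both coefficients positive, and φ → ∞ as |x| → ∞). At x* = 0, φ(0) = 0 and φ''(0) = 2. Laplace's method then gives
  I(n) ~ sqrt(2π / (n · φ''(0))) · e^(−n φ(0)) = sqrt(2π / (2n)) = sqrt(π/n).
The 17 · x^4 term contributes only at subleading order (an O(1/n) relative correction).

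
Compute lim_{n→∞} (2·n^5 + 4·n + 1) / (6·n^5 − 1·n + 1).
lim = 2/6 = 1/3

For large n the leading n^5 terms dominate both numerator and denominator. Dividing top and bottom by n^5, every other term tends to 0, leaving 2/6 = 1/3.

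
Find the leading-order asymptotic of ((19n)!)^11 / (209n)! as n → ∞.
((19n)!)^11/(209n)! ~ ((2π·19n)^(10/2) / sqrt(11)) · 11^(−11·19n)  →  0

Write N = 19n. Stirling: N! ~ sqrt(2π N)(N/e)^N and (11N)! ~ sqrt(2π·11N)·(11N/e)^(11N).
  (N!)^11/(11N)! ~ (2π N)^(11/2) (N/e)^(11N) / [sqrt(2π·11N) (11N/e)^(11N)]
     = (2π N)^(11/2) / sqrt(2π·11N) · (N/(11N))^(11N)
     = (2π N)^((11−1)/2) / sqrt(11) · 11^(−11N).
Since 11^11 > 1, the factor 11^(−11N) decays exponentially, so the ratio → 0. Substituting N = 19n gives the stated form.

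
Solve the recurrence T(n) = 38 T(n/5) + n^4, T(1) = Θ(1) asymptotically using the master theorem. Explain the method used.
T(n) = Θ(n^4)

log_5 38 ≈ 2.260. f(n) = n^4 dominates n^(log_5 38) since 4 > 2.260, and the regularity condition a·f(n/b) = 38·(n/5)^4 = (38/625)·n^4 ≤ c·f(n) holds with c = 38/625 ≈ 0.0608 < 1. So this is Case 3: T(n) = Θ(f(n)) = Θ(n^4).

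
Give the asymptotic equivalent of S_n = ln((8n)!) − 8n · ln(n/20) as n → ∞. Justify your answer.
S_n ~ 8n · (ln 160 − 1) + O(ln n)

Stirling: ln((8n)!) = 8n ln(8n) − 8n + O(ln n).
  S_n = 8n ln(8n) − 8n − 8n ln(n/20) + O(ln n)
      = 8n ln(8n) − 8n ln n + 8n ln 20 − 8n + O(ln n)
      = 8n ln 8 + 8n ln 20 − 8n + O(ln n)
      = 8n (ln 160 − 1) + O(ln n).
Numerically ln(160) − 1 ≈ 4.0752.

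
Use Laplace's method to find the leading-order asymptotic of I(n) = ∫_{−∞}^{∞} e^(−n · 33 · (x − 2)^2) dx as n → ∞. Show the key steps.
I(n) = sqrt(π/(33n))

Here φ(x) = 33 · (x − 2)^2 has its unique minimum at x* = 2 with φ(x*) = 0 and φ''(x*) = 66. Laplace's method gives
  I(n) ~ e^(−n φ(x*)) · sqrt(2π / (n · φ''(x*))) = sqrt(2π / (66n)) = sqrt(π/(33n)).
This is exact: substituting u = (x − 2)·sqrt(33n) gives I(n) = (1/sqrt(33n)) ∫_{−∞}^{∞} e^(−u^2) du = sqrt(π/(33n)).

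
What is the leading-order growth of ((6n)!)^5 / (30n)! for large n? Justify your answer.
((6n)!)^5/(30n)! ~ ((2π·6n)^(4/2) / sqrt(5)) · 5^(−5·6n)  →  0

Write N = 6n. Stirling: N! ~ sqrt(2π N)(N/e)^N and (5N)! ~ sqrt(2π·5N)·(5N/e)^(5N).
  (N!)^5/(5N)! ~ (2π N)^(5/2) (N/e)^(5N) / [sqrt(2π·5N) (5N/e)^(5N)]
     = (2π N)^(5/2) / sqrt(2π·5N) · (N/(5N))^(5N)
     = (2π N)^((5−1)/2) / sqrt(5) · 5^(−5N).
Since 5^5 > 1, the factor 5^(−5N) decays exponentially, so the ratio → 0. Substituting N = 6n gives the stated form.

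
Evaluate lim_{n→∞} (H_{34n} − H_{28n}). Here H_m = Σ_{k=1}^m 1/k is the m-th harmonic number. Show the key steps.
lim = ln(34/28) = ln(17/14)

Euler-Maclaurin gives H_m = ln m + γ + 1/(2m) + O(1/m^2). The γ and O(1/m) terms cancel in the difference:
  H_{34n} − H_{28n} = ln(34n) − ln(28n) + O(1/n) = ln(34/28) + O(1/n).
Hence the limit is ln(34/28) = ln(17/14).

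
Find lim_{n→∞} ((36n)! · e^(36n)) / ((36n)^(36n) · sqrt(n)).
lim = sqrt(2π·36)

Stirling: (36n)! ~ sqrt(2π·36n) · (36n/e)^(36n). Hence
  (36n)! · e^(36n) / (36n)^(36n) ~ sqrt(2π·36n).
Dividing by sqrt(n): sqrt(2π·36n) / sqrt(n) = sqrt(2π·36) · n^((1−1)/2), so the limit is sqrt(2π·36).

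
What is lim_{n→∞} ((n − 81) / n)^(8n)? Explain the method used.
lim = e^(−648)

Rewrite as (1 − 81/n)^(8n). By the standard limit (1 + x/n)^n → e^x, we have (1 − 81/n)^n → e^(−81), and raising to the 8th power gives e^(−648).
More precisely, ln[(1 − 81/n)^(8n)] = 8n · ln(1 − 81/n) = 8n · (-81/n + O(1/n^2)) = -648 + O(1/n) → -648.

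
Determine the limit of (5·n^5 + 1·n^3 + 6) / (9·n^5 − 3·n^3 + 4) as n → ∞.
lim = 5/9

For large n the leading n^5 terms dominate both numerator and denominator. Dividing top and bottom by n^5, every other term tends to 0, leaving 5/9.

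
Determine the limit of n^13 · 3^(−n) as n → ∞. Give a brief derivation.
lim = 0

Exponentials with base > 1 dominate every fixed polynomial: for any fixed c, n^c / 3^n → 0 as n → ∞ (e.g. by the ratio test, or by writing 3^n = e^(n ln 3) and noting e^(n ln 3) / n^c → ∞). Hence n^13 · 3^(−n) = n^13 / 3^n → 0.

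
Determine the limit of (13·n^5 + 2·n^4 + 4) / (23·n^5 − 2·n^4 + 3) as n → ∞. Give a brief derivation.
lim = 13/23

For large n the leading n^5 terms dominate both numerator and denominator. Dividing top and bottom by n^5, every other term tends to 0, leaving 13/23.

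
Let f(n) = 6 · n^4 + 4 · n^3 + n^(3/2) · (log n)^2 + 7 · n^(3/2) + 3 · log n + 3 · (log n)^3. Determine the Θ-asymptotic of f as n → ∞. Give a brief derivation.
f(n) ∈ Θ(n^4)

Compare the terms by growth order. For large n, n^a · (log n)^b dominates n^a' · (log n)^b' iff a > a', or (a = a' and b > b'). Ranking the 6 terms shows the dominant one is 6 · n^4. Hence f(n) ∈ Θ(n^4).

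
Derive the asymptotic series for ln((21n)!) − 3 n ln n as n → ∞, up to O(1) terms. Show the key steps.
ln((21n)!) − 3 n ln n = 18 n ln n + 21(ln 21 − 1) n + (1/2) ln(2π·21n) + O(1/n)

Stirling: ln((21n)!) = 21n ln(21n) − 21n + (1/2) ln(2π·21n) + O(1/n).
Expand 21n ln(21n) = 21n (ln n + ln 21) = 21n ln n + 21n ln 21.
Subtract 3n ln n: leading term is (21 − 3) n ln n = 18 n ln n. The next term is 21n ln 21 − 21n = 21(ln 21 − 1) n. Then the (1/2) ln(2π·21n) correction.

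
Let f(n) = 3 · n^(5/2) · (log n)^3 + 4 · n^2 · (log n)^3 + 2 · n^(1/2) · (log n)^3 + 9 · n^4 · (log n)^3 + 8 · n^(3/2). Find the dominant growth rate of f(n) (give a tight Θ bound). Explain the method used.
f(n) ∈ Θ(n^4 · (log n)^3)

Compare the terms by growth order. For large n, n^a · (log n)^b dominates n^a' · (log n)^b' iff a > a', or (a = a' and b > b'). Ranking the 5 terms shows the dominant one is 9 · n^4 · (log n)^3. Hence f(n) ∈ Θ(n^4 · (log n)^3).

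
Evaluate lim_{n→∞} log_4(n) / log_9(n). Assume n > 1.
lim = ln(9) / ln(4) = log_4(9)

Change of base: log_4(n) = ln n / ln 4 and log_9(n) = ln n / ln 9. The ratio is (ln n / ln 4) · (ln 9 / ln n) = ln 9 / ln 4, a constant independent of n. So the limit is ln 9 / ln 4 = log_4(9).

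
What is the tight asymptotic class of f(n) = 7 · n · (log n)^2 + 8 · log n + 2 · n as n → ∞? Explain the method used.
f(n) ∈ Θ(n · (log n)^2)

Compare the terms by growth order. For large n, n^a · (log n)^b dominates n^a' · (log n)^b' iff a > a', or (a = a' and b > b'). Ranking the 3 terms shows the dominant one is 7 · n · (log n)^2. Hence f(n) ∈ Θ(n · (log n)^2).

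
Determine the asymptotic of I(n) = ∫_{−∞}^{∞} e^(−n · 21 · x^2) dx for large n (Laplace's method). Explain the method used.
I(n) = sqrt(π/(21n))

Here φ(x) = 21 · x^2 has its unique minimum at x* = 0 with φ(x*) = 0 and φ''(x*) = 42. Laplace's method gives
  I(n) ~ e^(−n φ(x*)) · sqrt(2π / (n · φ''(x*))) = sqrt(2π / (42n)) = sqrt(π/(21n)).
This is exact: substituting u = (x − 0)·sqrt(21n) gives I(n) = (1/sqrt(21n)) ∫_{−∞}^{∞} e^(−u^2) du = sqrt(π/(21n)).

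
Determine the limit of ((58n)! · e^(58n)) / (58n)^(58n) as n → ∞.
lim = ∞

Stirling: (58n)! ~ sqrt(2π·58n) · (58n/e)^(58n). Hence
  (58n)! · e^(58n) / (58n)^(58n) ~ sqrt(2π·58n) = sqrt(2π·58) · sqrt(n) → ∞.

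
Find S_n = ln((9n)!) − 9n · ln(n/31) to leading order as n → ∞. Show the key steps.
S_n ~ 9n · (ln 279 − 1) + O(ln n)

Stirling: ln((9n)!) = 9n ln(9n) − 9n + O(ln n).
  S_n = 9n ln(9n) − 9n − 9n ln(n/31) + O(ln n)
      = 9n ln(9n) − 9n ln n + 9n ln 31 − 9n + O(ln n)
      = 9n ln 9 + 9n ln 31 − 9n + O(ln n)
      = 9n (ln 279 − 1) + O(ln n).
Numerically ln(279) − 1 ≈ 4.6312.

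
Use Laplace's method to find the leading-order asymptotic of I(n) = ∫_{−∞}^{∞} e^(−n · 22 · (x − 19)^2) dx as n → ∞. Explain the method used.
I(n) = sqrt(π/(22n))

Here φ(x) = 22 · (x − 19)^2 has its unique minimum at x* = 19 with φ(x*) = 0 and φ''(x*) = 44. Laplace's method gives
  I(n) ~ e^(−n φ(x*)) · sqrt(2π / (n · φ''(x*))) = sqrt(2π / (44n)) = sqrt(π/(22n)).
This is exact: substituting u = (x − 19)·sqrt(22n) gives I(n) = (1/sqrt(22n)) ∫_{−∞}^{∞} e^(−u^2) du = sqrt(π/(22n)).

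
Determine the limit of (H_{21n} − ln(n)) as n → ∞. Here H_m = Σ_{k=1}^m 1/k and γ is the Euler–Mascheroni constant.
lim = ln 21 + γ

By Euler-Maclaurin, H_m = ln m + γ + O(1/m). So
  H_{21n} − ln(n) = ln(21n) + γ − ln(n) + O(1/n)
                       = ln(21/1) + γ + O(1/n).
Hence the limit is ln(21/1) + γ.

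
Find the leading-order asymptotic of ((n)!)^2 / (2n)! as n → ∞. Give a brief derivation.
((n)!)^2/(2n)! ~ ((2π·n)^(1/2) / sqrt(2)) · 2^(−2·n)  →  0

Write N = n. Stirling: N! ~ sqrt(2π N)(N/e)^N and (2N)! ~ sqrt(2π·2N)·(2N/e)^(2N).
  (N!)^2/(2N)! ~ (2π N)^(2/2) (N/e)^(2N) / [sqrt(2π·2N) (2N/e)^(2N)]
     = (2π N)^(2/2) / sqrt(2π·2N) · (N/(2N))^(2N)
     = (2π N)^((2−1)/2) / sqrt(2) · 2^(−2N).
Since 2^2 > 1, the factor 2^(−2N) decays exponentially, so the ratio → 0. Substituting N = n gives the stated form.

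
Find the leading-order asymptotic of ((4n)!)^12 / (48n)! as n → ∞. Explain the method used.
((4n)!)^12/(48n)! ~ ((2π·4n)^(11/2) / sqrt(12)) · 12^(−12·4n)  →  0

Write N = 4n. Stirling: N! ~ sqrt(2π N)(N/e)^N and (12N)! ~ sqrt(2π·12N)·(12N/e)^(12N).
  (N!)^12/(12N)! ~ (2π N)^(12/2) (N/e)^(12N) / [sqrt(2π·12N) (12N/e)^(12N)]
     = (2π N)^(12/2) / sqrt(2π·12N) · (N/(12N))^(12N)
     = (2π N)^((12−1)/2) / sqrt(12) · 12^(−12N).
Since 12^12 > 1, the factor 12^(−12N) decays exponentially, so the ratio → 0. Substituting N = 4n gives the stated form.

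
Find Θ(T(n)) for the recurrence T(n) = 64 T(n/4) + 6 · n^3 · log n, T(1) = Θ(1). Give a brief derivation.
T(n) = Θ(n^3 · (log n)^2)

Here log_4 64 = 3 and f(n) = 6 · n^3 · log n = Θ(n^(log_4 64) · (log n)^1). This is the extended Case 2 of the master theorem (f matches the critical exponent up to log factors), giving T(n) = Θ(n^(log_4 64) · (log n)^(1+1)) = Θ(n^3 · (log n)^2).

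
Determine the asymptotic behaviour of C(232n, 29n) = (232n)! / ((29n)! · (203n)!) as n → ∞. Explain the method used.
C(232n, 29n) ~ (16777216/823543)^(29n) · sqrt(4/(7π·29n))

Write N = 29n. Apply Stirling to each factorial:
  (8N)! ~ sqrt(2π·8N) · (8N/e)^(8N),
  N! ~ sqrt(2π N) · (N/e)^N,
  (7N)! ~ sqrt(2π·7N) · (7N/e)^(7N).
The exponential factors combine to (8N)^(8N) / (N^N · (7N)^(7N)) = 8^(8N)/7^(7N) = (8^8/7^7)^N = (16777216/823543)^N.
The square-root prefactors combine to sqrt(2π·8N) / (sqrt(2π N)·sqrt(2π·7N)) = sqrt(8 / (2π·7·N)) = sqrt(4/(7π·29n)).
Substituting N = 29n: C(232n, 29n) ~ (16777216/823543)^(29n) · sqrt(4/(7π·29n)).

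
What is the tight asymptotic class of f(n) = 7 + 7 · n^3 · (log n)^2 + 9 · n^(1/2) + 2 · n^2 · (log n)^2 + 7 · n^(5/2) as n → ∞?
f(n) ∈ Θ(n^3 · (log n)^2)

Compare the terms by growth order. For large n, n^a · (log n)^b dominates n^a' · (log n)^b' iff a > a', or (a = a' and b > b'). Ranking the 5 terms shows the dominant one is 7 · n^3 · (log n)^2. Hence f(n) ∈ Θ(n^3 · (log n)^2).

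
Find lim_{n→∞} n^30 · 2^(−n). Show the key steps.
lim = 0

Exponentials with base > 1 dominate every fixed polynomial: for any fixed c, n^c / 2^n → 0 as n → ∞ (e.g. by the ratio test, or by writing 2^n = e^(n ln 2) and noting e^(n ln 2) / n^c → ∞). Hence n^30 · 2^(−n) = n^30 / 2^n → 0.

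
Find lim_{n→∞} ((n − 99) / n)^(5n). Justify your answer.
lim = e^(−495)

Rewrite as (1 − 99/n)^(5n). By the standard limit (1 + x/n)^n → e^x, we have (1 − 99/n)^n → e^(−99), and raising to the 5th power gives e^(−495).
More precisely, ln[(1 − 99/n)^(5n)] = 5n · ln(1 − 99/n) = 5n · (-99/n + O(1/n^2)) = -495 + O(1/n) → -495.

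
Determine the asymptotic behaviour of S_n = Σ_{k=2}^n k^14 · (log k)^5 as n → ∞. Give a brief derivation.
S_n ~ n^15 · (log n)^5 / 15

By integral comparison, S_n = ∫_1^n x^14 · (log x)^5 dx + O(n^14 · (log n)^5). For the integral, the leading term of ∫_1^n x^14 (log x)^5 dx is n^15/15 · (log n)^5 (by repeated integration by parts; each step lowers the log-exponent and produces a relatively O(1/log n) correction). Hence S_n ~ n^15 · (log n)^5 / 15.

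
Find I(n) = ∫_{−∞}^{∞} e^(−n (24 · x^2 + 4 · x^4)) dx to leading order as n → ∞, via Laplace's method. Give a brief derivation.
I(n) ~ sqrt(π/(24n))

φ(x) = 24 · x^2 + 4 · x^4 has its unique global minimum at x* = 0 (since φ'(x) = 48x + 16x^3 = 0 only at x = 0 for real x with both coefficients positive, and φ → ∞ as |x| → ∞). At x* = 0, φ(0) = 0 and φ''(0) = 48. Laplace's method then gives
  I(n) ~ sqrt(2π / (n · φ''(0))) · e^(−n φ(0)) = sqrt(2π / (48n)) = sqrt(π/(24n)).
The 4 · x^4 term contributes only at subleading order (an O(1/n) relative correction).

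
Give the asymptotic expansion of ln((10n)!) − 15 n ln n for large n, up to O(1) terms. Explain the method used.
ln((10n)!) − 15 n ln n = −5 n ln n + 10(ln 10 − 1) n + (1/2) ln(2π·10n) + O(1/n)

Stirling: ln((10n)!) = 10n ln(10n) − 10n + (1/2) ln(2π·10n) + O(1/n).
Expand 10n ln(10n) = 10n (ln n + ln 10) = 10n ln n + 10n ln 10.
Subtract 15n ln n: leading term is (10 − 15) n ln n = −5 n ln n. The next term is 10n ln 10 − 10n = 10(ln 10 − 1) n. Then the (1/2) ln(2π·10n) correction.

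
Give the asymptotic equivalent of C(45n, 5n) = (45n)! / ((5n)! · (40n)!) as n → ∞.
C(45n, 5n) ~ (387420489/16777216)^(5n) · sqrt(9/(16π·5n))

Write N = 5n. Apply Stirling to each factorial:
  (9N)! ~ sqrt(2π·9N) · (9N/e)^(9N),
  N! ~ sqrt(2π N) · (N/e)^N,
  (8N)! ~ sqrt(2π·8N) · (8N/e)^(8N).
The exponential factors combine to (9N)^(9N) / (N^N · (8N)^(8N)) = 9^(9N)/8^(8N) = (9^9/8^8)^N = (387420489/16777216)^N.
The square-root prefactors combine to sqrt(2π·9N) / (sqrt(2π N)·sqrt(2π·8N)) = sqrt(9 / (2π·8·N)) = sqrt(9/(16π·5n)).
Substituting N = 5n: C(45n, 5n) ~ (387420489/16777216)^(5n) · sqrt(9/(16π·5n)).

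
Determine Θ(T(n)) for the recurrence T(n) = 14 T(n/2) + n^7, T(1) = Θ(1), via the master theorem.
T(n) = Θ(n^7)

log_2 14 ≈ 3.807. f(n) = n^7 dominates n^(log_2 14) since 7 > 3.807, and the regularity condition a·f(n/b) = 14·(n/2)^7 = (14/128)·n^7 ≤ c·f(n) holds with c = 14/128 ≈ 0.109 < 1. So this is Case 3: T(n) = Θ(f(n)) = Θ(n^7).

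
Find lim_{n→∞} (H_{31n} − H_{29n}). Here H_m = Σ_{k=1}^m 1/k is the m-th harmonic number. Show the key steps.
lim = ln(31/29)

Euler-Maclaurin gives H_m = ln m + γ + 1/(2m) + O(1/m^2). The γ and O(1/m) terms cancel in the difference:
  H_{31n} − H_{29n} = ln(31n) − ln(29n) + O(1/n) = ln(31/29) + O(1/n).
Hence the limit is ln(31/29).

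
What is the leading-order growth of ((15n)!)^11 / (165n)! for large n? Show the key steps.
((15n)!)^11/(165n)! ~ ((2π·15n)^(10/2) / sqrt(11)) · 11^(−11·15n)  →  0

Write N = 15n. Stirling: N! ~ sqrt(2π N)(N/e)^N and (11N)! ~ sqrt(2π·11N)·(11N/e)^(11N).
  (N!)^11/(11N)! ~ (2π N)^(11/2) (N/e)^(11N) / [sqrt(2π·11N) (11N/e)^(11N)]
     = (2π N)^(11/2) / sqrt(2π·11N) · (N/(11N))^(11N)
     = (2π N)^((11−1)/2) / sqrt(11) · 11^(−11N).
Since 11^11 > 1, the factor 11^(−11N) decays exponentially, so the ratio → 0. Substituting N = 15n gives the stated form.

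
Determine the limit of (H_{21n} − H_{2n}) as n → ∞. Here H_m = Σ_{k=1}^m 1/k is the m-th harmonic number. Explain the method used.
lim = ln(21/2)

Euler-Maclaurin gives H_m = ln m + γ + 1/(2m) + O(1/m^2). The γ and O(1/m) terms cancel in the difference:
  H_{21n} − H_{2n} = ln(21n) − ln(2n) + O(1/n) = ln(21/2) + O(1/n).
Hence the limit is ln(21/2).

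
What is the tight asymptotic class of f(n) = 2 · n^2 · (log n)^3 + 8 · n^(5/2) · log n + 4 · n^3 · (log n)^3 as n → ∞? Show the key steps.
f(n) ∈ Θ(n^3 · (log n)^3)

Compare the terms by growth order. For large n, n^a · (log n)^b dominates n^a' · (log n)^b' iff a > a', or (a = a' and b > b'). Ranking the 3 terms shows the dominant one is 4 · n^3 · (log n)^3. Hence f(n) ∈ Θ(n^3 · (log n)^3).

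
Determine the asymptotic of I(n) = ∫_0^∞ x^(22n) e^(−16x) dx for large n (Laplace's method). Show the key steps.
I(n) ~ (sqrt(2π·22n) / 16) · (22n/(16e))^(22n)

Write the integrand as exp(22n ln x − 16x) and set f(x) = 22n ln x − 16x. Then f'(x) = 22n/x − 16 = 0 at x* = 22n/16, and f''(x*) = −22n/x*^2 = −16^2/(22n). Laplace's method (interior maximum) gives
  I(n) ~ e^(f(x*)) · sqrt(2π / |f''(x*)|)
        = exp(22n ln(22n/16) − 22n) · sqrt(2π · 22n / 16^2)
        = (22n/16)^(22n) e^(−22n) · sqrt(2π·22n) / 16
        = (sqrt(2π·22n) / 16) · (22n/(16e))^(22n).
This matches Γ(22n+1)/16^(22n+1) with Stirling applied to Γ.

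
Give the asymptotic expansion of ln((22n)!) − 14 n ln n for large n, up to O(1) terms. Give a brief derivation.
ln((22n)!) − 14 n ln n = 8 n ln n + 22(ln 22 − 1) n + (1/2) ln(2π·22n) + O(1/n)

Stirling: ln((22n)!) = 22n ln(22n) − 22n + (1/2) ln(2π·22n) + O(1/n).
Expand 22n ln(22n) = 22n (ln n + ln 22) = 22n ln n + 22n ln 22.
Subtract 14n ln n: leading term is (22 − 14) n ln n = 8 n ln n. The next term is 22n ln 22 − 22n = 22(ln 22 − 1) n. Then the (1/2) ln(2π·22n) correction.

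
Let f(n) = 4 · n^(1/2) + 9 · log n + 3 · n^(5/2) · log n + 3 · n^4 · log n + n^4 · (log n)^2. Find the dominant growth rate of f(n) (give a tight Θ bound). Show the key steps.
f(n) ∈ Θ(n^4 · (log n)^2)

Compare the terms by growth order. For large n, n^a · (log n)^b dominates n^a' · (log n)^b' iff a > a', or (a = a' and b > b'). Ranking the 5 terms shows the dominant one is n^4 · (log n)^2. Hence f(n) ∈ Θ(n^4 · (log n)^2).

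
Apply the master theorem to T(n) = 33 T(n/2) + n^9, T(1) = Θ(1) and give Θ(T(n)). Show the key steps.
T(n) = Θ(n^9)

log_2 33 ≈ 5.044. f(n) = n^9 dominates n^(log_2 33) since 9 > 5.044, and the regularity condition a·f(n/b) = 33·(n/2)^9 = (33/512)·n^9 ≤ c·f(n) holds with c = 33/512 ≈ 0.0645 < 1. So this is Case 3: T(n) = Θ(f(n)) = Θ(n^9).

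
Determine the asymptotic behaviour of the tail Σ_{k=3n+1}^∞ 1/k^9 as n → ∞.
Σ_{k>3n} 1/k^9 ~ 1/(8 · (3n)^8)

Compare to the integral: ∫_{3n}^∞ x^(−9) dx = [−x^(−8)/8]_{3n}^∞ = 1/((9−1)·(3n)^8). Euler-Maclaurin then gives
  Σ_{k>3n} 1/k^9 = ∫_{3n}^∞ dx/x^9 − 1/(2·(3n)^9) + O(1/(3n)^10).
(Equivalently this is ζ(9) − Σ_{k≤3n} 1/k^9.)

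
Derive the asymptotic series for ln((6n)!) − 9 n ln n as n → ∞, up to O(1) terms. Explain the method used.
ln((6n)!) − 9 n ln n = −3 n ln n + 6(ln 6 − 1) n + (1/2) ln(2π·6n) + O(1/n)

Stirling: ln((6n)!) = 6n ln(6n) − 6n + (1/2) ln(2π·6n) + O(1/n).
Expand 6n ln(6n) = 6n (ln n + ln 6) = 6n ln n + 6n ln 6.
Subtract 9n ln n: leading term is (6 − 9) n ln n = −3 n ln n. The next term is 6n ln 6 − 6n = 6(ln 6 − 1) n. Then the (1/2) ln(2π·6n) correction.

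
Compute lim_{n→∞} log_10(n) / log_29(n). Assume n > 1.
lim = ln(29) / ln(10) = log_10(29)

Change of base: log_10(n) = ln n / ln 10 and log_29(n) = ln n / ln 29. The ratio is (ln n / ln 10) · (ln 29 / ln n) = ln 29 / ln 10, a constant independent of n. So the limit is ln 29 / ln 10 = log_10(29).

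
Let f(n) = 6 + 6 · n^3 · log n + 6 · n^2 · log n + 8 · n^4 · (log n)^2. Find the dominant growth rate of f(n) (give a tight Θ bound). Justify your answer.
f(n) ∈ Θ(n^4 · (log n)^2)

Compare the terms by growth order. For large n, n^a · (log n)^b dominates n^a' · (log n)^b' iff a > a', or (a = a' and b > b'). Ranking the 4 terms shows the dominant one is 8 · n^4 · (log n)^2. Hence f(n) ∈ Θ(n^4 · (log n)^2).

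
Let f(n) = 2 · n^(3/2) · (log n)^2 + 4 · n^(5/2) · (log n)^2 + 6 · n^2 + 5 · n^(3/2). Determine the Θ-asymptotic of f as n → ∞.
f(n) ∈ Θ(n^(5/2) · (log n)^2)

Compare the terms by growth order. For large n, n^a · (log n)^b dominates n^a' · (log n)^b' iff a > a', or (a = a' and b > b'). Ranking the 4 terms shows the dominant one is 4 · n^(5/2) · (log n)^2. Hence f(n) ∈ Θ(n^(5/2) · (log n)^2).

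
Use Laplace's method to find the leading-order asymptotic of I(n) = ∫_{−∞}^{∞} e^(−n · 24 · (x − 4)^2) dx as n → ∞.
I(n) = sqrt(π/(24n))

Here φ(x) = 24 · (x − 4)^2 has its unique minimum at x* = 4 with φ(x*) = 0 and φ''(x*) = 48. Laplace's method gives
  I(n) ~ e^(−n φ(x*)) · sqrt(2π / (n · φ''(x*))) = sqrt(2π / (48n)) = sqrt(π/(24n)).
This is exact: substituting u = (x − 4)·sqrt(24n) gives I(n) = (1/sqrt(24n)) ∫_{−∞}^{∞} e^(−u^2) du = sqrt(π/(24n)).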